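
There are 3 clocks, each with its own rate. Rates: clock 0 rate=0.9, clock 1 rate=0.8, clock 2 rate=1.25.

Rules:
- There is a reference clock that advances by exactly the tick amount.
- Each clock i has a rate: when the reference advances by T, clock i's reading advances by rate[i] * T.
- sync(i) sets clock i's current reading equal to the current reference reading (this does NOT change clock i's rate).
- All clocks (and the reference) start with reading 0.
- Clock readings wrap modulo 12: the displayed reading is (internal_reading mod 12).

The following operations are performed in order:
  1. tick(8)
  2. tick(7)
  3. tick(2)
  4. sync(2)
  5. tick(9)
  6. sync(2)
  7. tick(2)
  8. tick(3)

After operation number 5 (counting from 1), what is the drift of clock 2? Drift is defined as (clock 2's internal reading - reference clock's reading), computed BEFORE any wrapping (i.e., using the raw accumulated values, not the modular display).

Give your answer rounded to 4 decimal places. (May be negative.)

After op 1 tick(8): ref=8.0000 raw=[7.2000 6.4000 10.0000]
After op 2 tick(7): ref=15.0000 raw=[13.5000 12.0000 18.7500]
After op 3 tick(2): ref=17.0000 raw=[15.3000 13.6000 21.2500]
After op 4 sync(2): ref=17.0000 raw=[15.3000 13.6000 17.0000]
After op 5 tick(9): ref=26.0000 raw=[23.4000 20.8000 28.2500]
Drift of clock 2 after op 5: 28.2500 - 26.0000 = 2.2500

Answer: 2.2500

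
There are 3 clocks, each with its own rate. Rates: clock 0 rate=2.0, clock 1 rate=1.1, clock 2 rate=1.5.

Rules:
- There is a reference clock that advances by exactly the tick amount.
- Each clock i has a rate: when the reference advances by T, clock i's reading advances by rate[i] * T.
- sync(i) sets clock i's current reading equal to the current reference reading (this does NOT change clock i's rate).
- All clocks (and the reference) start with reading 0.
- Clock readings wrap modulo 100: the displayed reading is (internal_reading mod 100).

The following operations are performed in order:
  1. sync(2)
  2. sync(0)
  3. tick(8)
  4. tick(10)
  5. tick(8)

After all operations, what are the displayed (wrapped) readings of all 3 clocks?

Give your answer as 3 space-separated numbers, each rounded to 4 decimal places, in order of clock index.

After op 1 sync(2): ref=0.0000 raw=[0.0000 0.0000 0.0000]
After op 2 sync(0): ref=0.0000 raw=[0.0000 0.0000 0.0000]
After op 3 tick(8): ref=8.0000 raw=[16.0000 8.8000 12.0000]
After op 4 tick(10): ref=18.0000 raw=[36.0000 19.8000 27.0000]
After op 5 tick(8): ref=26.0000 raw=[52.0000 28.6000 39.0000]
Wrap final raw readings (mod 100): 52.0000 mod 100 = 52.0000; 28.6000 mod 100 = 28.6000; 39.0000 mod 100 = 39.0000

Answer: 52.0000 28.6000 39.0000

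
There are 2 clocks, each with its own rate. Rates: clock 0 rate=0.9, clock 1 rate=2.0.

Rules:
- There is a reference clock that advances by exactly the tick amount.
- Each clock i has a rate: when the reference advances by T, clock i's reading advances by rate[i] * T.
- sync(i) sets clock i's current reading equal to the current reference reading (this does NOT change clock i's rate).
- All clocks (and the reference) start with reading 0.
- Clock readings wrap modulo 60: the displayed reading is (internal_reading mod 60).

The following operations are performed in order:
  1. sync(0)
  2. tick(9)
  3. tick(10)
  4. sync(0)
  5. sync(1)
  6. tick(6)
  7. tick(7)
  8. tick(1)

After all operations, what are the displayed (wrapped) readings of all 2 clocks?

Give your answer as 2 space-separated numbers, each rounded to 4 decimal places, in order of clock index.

After op 1 sync(0): ref=0.0000 raw=[0.0000 0.0000]
After op 2 tick(9): ref=9.0000 raw=[8.1000 18.0000]
After op 3 tick(10): ref=19.0000 raw=[17.1000 38.0000]
After op 4 sync(0): ref=19.0000 raw=[19.0000 38.0000]
After op 5 sync(1): ref=19.0000 raw=[19.0000 19.0000]
After op 6 tick(6): ref=25.0000 raw=[24.4000 31.0000]
After op 7 tick(7): ref=32.0000 raw=[30.7000 45.0000]
After op 8 tick(1): ref=33.0000 raw=[31.6000 47.0000]
Wrap final raw readings (mod 60): 31.6000 mod 60 = 31.6000; 47.0000 mod 60 = 47.0000

Answer: 31.6000 47.0000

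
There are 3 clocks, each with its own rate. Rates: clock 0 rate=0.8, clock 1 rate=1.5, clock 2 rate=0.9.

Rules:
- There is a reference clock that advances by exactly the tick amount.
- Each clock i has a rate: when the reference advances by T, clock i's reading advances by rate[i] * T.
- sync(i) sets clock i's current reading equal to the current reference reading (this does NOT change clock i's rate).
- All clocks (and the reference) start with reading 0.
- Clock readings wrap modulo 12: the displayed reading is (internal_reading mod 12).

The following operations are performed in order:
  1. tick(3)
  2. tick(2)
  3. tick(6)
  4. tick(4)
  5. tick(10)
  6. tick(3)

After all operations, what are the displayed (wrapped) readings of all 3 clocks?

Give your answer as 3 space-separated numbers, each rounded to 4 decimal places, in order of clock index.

After op 1 tick(3): ref=3.0000 raw=[2.4000 4.5000 2.7000]
After op 2 tick(2): ref=5.0000 raw=[4.0000 7.5000 4.5000]
After op 3 tick(6): ref=11.0000 raw=[8.8000 16.5000 9.9000]
After op 4 tick(4): ref=15.0000 raw=[12.0000 22.5000 13.5000]
After op 5 tick(10): ref=25.0000 raw=[20.0000 37.5000 22.5000]
After op 6 tick(3): ref=28.0000 raw=[22.4000 42.0000 25.2000]
Wrap final raw readings (mod 12): 22.4000 mod 12 = 10.4000; 42.0000 mod 12 = 6.0000; 25.2000 mod 12 = 1.2000

Answer: 10.4000 6.0000 1.2000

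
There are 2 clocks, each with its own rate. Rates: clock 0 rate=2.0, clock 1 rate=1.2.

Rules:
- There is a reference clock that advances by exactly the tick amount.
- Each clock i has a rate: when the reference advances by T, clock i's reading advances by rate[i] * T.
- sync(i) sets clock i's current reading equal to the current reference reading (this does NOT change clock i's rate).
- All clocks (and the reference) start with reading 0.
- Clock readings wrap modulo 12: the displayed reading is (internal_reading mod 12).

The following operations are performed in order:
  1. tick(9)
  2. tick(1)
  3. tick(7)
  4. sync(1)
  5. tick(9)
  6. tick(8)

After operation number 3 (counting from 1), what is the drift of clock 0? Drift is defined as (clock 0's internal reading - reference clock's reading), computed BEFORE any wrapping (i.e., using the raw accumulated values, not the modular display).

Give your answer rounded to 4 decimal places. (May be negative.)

After op 1 tick(9): ref=9.0000 raw=[18.0000 10.8000]
After op 2 tick(1): ref=10.0000 raw=[20.0000 12.0000]
After op 3 tick(7): ref=17.0000 raw=[34.0000 20.4000]
Drift of clock 0 after op 3: 34.0000 - 17.0000 = 17.0000

Answer: 17.0000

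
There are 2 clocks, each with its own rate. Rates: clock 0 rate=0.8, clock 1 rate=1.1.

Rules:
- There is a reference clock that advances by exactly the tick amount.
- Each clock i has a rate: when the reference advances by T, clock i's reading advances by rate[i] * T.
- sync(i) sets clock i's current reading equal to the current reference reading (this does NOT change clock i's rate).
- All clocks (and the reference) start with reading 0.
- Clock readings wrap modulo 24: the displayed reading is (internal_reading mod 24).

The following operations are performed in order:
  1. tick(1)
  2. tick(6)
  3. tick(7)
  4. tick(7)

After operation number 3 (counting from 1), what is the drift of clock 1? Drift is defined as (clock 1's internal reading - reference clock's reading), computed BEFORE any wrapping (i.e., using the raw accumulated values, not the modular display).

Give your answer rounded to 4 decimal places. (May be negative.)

Answer: 1.4000

Derivation:
After op 1 tick(1): ref=1.0000 raw=[0.8000 1.1000]
After op 2 tick(6): ref=7.0000 raw=[5.6000 7.7000]
After op 3 tick(7): ref=14.0000 raw=[11.2000 15.4000]
Drift of clock 1 after op 3: 15.4000 - 14.0000 = 1.4000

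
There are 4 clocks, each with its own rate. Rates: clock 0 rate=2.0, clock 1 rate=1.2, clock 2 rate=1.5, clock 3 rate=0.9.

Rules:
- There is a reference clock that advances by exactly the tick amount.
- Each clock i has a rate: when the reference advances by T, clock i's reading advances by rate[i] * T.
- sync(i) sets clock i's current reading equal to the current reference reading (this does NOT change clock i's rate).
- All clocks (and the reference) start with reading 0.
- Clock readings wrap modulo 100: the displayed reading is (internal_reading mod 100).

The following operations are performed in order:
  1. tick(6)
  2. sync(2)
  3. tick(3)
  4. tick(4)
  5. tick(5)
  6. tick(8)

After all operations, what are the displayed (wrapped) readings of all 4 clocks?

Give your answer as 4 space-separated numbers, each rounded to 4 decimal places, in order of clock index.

Answer: 52.0000 31.2000 36.0000 23.4000

Derivation:
After op 1 tick(6): ref=6.0000 raw=[12.0000 7.2000 9.0000 5.4000]
After op 2 sync(2): ref=6.0000 raw=[12.0000 7.2000 6.0000 5.4000]
After op 3 tick(3): ref=9.0000 raw=[18.0000 10.8000 10.5000 8.1000]
After op 4 tick(4): ref=13.0000 raw=[26.0000 15.6000 16.5000 11.7000]
After op 5 tick(5): ref=18.0000 raw=[36.0000 21.6000 24.0000 16.2000]
After op 6 tick(8): ref=26.0000 raw=[52.0000 31.2000 36.0000 23.4000]
Wrap final raw readings (mod 100): 52.0000 mod 100 = 52.0000; 31.2000 mod 100 = 31.2000; 36.0000 mod 100 = 36.0000; 23.4000 mod 100 = 23.4000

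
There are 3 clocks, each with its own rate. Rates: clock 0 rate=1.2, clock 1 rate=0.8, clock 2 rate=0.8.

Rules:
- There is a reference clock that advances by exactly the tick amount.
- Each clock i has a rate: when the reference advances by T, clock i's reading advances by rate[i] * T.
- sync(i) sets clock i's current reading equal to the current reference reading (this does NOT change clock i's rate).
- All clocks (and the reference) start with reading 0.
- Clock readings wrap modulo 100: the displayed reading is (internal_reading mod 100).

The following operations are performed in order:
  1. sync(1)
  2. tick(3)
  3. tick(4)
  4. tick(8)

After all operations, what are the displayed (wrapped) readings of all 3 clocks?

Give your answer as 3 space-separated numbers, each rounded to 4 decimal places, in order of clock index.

Answer: 18.0000 12.0000 12.0000

Derivation:
After op 1 sync(1): ref=0.0000 raw=[0.0000 0.0000 0.0000]
After op 2 tick(3): ref=3.0000 raw=[3.6000 2.4000 2.4000]
After op 3 tick(4): ref=7.0000 raw=[8.4000 5.6000 5.6000]
After op 4 tick(8): ref=15.0000 raw=[18.0000 12.0000 12.0000]
Wrap final raw readings (mod 100): 18.0000 mod 100 = 18.0000; 12.0000 mod 100 = 12.0000; 12.0000 mod 100 = 12.0000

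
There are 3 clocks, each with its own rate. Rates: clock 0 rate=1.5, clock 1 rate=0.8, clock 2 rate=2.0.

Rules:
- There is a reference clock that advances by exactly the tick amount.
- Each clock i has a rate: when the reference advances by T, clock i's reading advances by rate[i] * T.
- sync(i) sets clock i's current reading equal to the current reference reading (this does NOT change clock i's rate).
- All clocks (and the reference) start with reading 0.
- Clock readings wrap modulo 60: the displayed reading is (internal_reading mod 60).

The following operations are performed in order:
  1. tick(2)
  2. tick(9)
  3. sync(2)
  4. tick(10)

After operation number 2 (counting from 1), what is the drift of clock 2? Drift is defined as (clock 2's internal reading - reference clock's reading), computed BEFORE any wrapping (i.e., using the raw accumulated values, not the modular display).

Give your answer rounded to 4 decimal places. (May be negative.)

After op 1 tick(2): ref=2.0000 raw=[3.0000 1.6000 4.0000]
After op 2 tick(9): ref=11.0000 raw=[16.5000 8.8000 22.0000]
Drift of clock 2 after op 2: 22.0000 - 11.0000 = 11.0000

Answer: 11.0000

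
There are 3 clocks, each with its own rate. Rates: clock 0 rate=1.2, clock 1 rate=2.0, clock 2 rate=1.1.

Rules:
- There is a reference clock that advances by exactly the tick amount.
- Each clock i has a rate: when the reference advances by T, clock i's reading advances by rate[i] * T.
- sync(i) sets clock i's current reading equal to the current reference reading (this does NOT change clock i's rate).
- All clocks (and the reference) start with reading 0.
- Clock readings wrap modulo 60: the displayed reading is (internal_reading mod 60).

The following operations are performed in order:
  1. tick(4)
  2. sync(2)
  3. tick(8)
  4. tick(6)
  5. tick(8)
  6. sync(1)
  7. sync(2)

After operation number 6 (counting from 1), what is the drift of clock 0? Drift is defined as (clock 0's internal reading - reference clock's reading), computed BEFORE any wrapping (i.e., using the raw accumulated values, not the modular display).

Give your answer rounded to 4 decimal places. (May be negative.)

After op 1 tick(4): ref=4.0000 raw=[4.8000 8.0000 4.4000]
After op 2 sync(2): ref=4.0000 raw=[4.8000 8.0000 4.0000]
After op 3 tick(8): ref=12.0000 raw=[14.4000 24.0000 12.8000]
After op 4 tick(6): ref=18.0000 raw=[21.6000 36.0000 19.4000]
After op 5 tick(8): ref=26.0000 raw=[31.2000 52.0000 28.2000]
After op 6 sync(1): ref=26.0000 raw=[31.2000 26.0000 28.2000]
Drift of clock 0 after op 6: 31.2000 - 26.0000 = 5.2000

Answer: 5.2000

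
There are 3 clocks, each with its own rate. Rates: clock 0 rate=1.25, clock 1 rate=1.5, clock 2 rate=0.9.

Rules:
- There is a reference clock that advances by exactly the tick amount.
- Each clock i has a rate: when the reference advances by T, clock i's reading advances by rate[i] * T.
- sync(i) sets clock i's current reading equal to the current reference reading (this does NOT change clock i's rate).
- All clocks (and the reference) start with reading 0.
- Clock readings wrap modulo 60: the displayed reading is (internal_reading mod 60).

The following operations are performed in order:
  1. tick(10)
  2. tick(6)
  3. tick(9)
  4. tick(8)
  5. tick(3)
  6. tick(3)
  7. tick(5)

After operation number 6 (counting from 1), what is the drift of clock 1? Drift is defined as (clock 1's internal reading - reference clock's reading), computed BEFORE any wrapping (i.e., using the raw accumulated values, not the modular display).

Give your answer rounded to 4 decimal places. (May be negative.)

Answer: 19.5000

Derivation:
After op 1 tick(10): ref=10.0000 raw=[12.5000 15.0000 9.0000]
After op 2 tick(6): ref=16.0000 raw=[20.0000 24.0000 14.4000]
After op 3 tick(9): ref=25.0000 raw=[31.2500 37.5000 22.5000]
After op 4 tick(8): ref=33.0000 raw=[41.2500 49.5000 29.7000]
After op 5 tick(3): ref=36.0000 raw=[45.0000 54.0000 32.4000]
After op 6 tick(3): ref=39.0000 raw=[48.7500 58.5000 35.1000]
Drift of clock 1 after op 6: 58.5000 - 39.0000 = 19.5000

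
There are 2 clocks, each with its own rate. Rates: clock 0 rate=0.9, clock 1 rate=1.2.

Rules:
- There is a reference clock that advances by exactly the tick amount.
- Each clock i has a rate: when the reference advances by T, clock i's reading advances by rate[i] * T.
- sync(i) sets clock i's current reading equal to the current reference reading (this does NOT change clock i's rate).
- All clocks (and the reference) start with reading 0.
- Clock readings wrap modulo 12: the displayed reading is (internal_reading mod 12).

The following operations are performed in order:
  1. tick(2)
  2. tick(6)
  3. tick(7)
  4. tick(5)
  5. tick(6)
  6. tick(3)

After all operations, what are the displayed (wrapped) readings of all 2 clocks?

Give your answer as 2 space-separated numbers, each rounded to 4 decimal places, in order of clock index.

After op 1 tick(2): ref=2.0000 raw=[1.8000 2.4000]
After op 2 tick(6): ref=8.0000 raw=[7.2000 9.6000]
After op 3 tick(7): ref=15.0000 raw=[13.5000 18.0000]
After op 4 tick(5): ref=20.0000 raw=[18.0000 24.0000]
After op 5 tick(6): ref=26.0000 raw=[23.4000 31.2000]
After op 6 tick(3): ref=29.0000 raw=[26.1000 34.8000]
Wrap final raw readings (mod 12): 26.1000 mod 12 = 2.1000; 34.8000 mod 12 = 10.8000

Answer: 2.1000 10.8000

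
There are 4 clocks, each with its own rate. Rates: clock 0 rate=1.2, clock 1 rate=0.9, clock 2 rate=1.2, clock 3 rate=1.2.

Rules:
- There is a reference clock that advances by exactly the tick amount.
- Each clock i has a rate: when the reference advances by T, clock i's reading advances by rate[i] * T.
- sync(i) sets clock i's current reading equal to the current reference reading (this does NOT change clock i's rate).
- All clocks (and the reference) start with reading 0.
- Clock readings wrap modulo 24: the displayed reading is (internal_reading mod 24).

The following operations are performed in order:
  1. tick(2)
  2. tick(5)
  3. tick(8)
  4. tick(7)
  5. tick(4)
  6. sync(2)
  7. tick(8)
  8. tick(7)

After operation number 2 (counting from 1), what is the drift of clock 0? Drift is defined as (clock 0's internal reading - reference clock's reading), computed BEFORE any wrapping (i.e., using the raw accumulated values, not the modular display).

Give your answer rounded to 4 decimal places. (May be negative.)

After op 1 tick(2): ref=2.0000 raw=[2.4000 1.8000 2.4000 2.4000]
After op 2 tick(5): ref=7.0000 raw=[8.4000 6.3000 8.4000 8.4000]
Drift of clock 0 after op 2: 8.4000 - 7.0000 = 1.4000

Answer: 1.4000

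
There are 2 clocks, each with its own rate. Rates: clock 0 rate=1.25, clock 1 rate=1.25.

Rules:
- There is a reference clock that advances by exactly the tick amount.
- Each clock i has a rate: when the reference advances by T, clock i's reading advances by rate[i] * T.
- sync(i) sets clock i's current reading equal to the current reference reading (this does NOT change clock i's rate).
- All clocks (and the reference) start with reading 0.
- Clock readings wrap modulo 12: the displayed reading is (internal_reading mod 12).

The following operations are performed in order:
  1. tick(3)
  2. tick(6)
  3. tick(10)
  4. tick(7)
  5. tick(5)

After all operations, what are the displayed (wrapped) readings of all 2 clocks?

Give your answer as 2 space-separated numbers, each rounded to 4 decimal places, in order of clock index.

Answer: 2.7500 2.7500

Derivation:
After op 1 tick(3): ref=3.0000 raw=[3.7500 3.7500]
After op 2 tick(6): ref=9.0000 raw=[11.2500 11.2500]
After op 3 tick(10): ref=19.0000 raw=[23.7500 23.7500]
After op 4 tick(7): ref=26.0000 raw=[32.5000 32.5000]
After op 5 tick(5): ref=31.0000 raw=[38.7500 38.7500]
Wrap final raw readings (mod 12): 38.7500 mod 12 = 2.7500; 38.7500 mod 12 = 2.7500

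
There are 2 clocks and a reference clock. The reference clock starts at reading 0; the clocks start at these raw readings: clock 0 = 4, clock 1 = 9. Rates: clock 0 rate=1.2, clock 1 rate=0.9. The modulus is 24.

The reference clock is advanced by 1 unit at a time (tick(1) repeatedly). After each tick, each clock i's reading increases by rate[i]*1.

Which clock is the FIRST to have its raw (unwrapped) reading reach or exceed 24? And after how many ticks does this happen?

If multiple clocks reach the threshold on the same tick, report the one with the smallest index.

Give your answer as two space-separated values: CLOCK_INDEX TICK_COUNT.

clock 0: start=4, rate=1.2, needs 24-4 = 20; ticks = ceil(20/1.2) = ceil(16.6667) = 17; reading at tick 17 = 4 + 1.2*17 = 24.4000
clock 1: start=9, rate=0.9, needs 24-9 = 15; ticks = ceil(15/0.9) = ceil(16.6667) = 17; reading at tick 17 = 9 + 0.9*17 = 24.3000
Minimum tick count = 17; winners = [0, 1]; smallest index = 0

Answer: 0 17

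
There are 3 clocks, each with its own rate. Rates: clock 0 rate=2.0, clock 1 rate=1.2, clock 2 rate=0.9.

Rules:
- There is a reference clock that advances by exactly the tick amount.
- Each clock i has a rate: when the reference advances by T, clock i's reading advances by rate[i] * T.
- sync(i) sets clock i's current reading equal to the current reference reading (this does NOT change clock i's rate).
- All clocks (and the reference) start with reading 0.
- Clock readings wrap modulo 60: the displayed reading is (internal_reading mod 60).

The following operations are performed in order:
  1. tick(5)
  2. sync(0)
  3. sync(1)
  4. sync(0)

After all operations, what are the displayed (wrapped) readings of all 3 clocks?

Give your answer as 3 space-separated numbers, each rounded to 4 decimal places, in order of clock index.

After op 1 tick(5): ref=5.0000 raw=[10.0000 6.0000 4.5000]
After op 2 sync(0): ref=5.0000 raw=[5.0000 6.0000 4.5000]
After op 3 sync(1): ref=5.0000 raw=[5.0000 5.0000 4.5000]
After op 4 sync(0): ref=5.0000 raw=[5.0000 5.0000 4.5000]
Wrap final raw readings (mod 60): 5.0000 mod 60 = 5.0000; 5.0000 mod 60 = 5.0000; 4.5000 mod 60 = 4.5000

Answer: 5.0000 5.0000 4.5000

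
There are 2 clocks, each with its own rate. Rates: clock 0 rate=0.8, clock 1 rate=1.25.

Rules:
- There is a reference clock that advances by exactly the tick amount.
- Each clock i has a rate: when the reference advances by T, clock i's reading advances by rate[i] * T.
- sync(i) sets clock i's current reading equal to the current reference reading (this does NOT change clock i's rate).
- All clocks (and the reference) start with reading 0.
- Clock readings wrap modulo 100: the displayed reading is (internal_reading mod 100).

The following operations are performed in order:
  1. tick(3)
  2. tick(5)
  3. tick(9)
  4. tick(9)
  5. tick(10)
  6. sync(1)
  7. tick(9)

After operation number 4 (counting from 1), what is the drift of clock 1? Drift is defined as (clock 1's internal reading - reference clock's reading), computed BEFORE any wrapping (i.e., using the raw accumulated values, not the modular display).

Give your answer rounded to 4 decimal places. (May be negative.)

After op 1 tick(3): ref=3.0000 raw=[2.4000 3.7500]
After op 2 tick(5): ref=8.0000 raw=[6.4000 10.0000]
After op 3 tick(9): ref=17.0000 raw=[13.6000 21.2500]
After op 4 tick(9): ref=26.0000 raw=[20.8000 32.5000]
Drift of clock 1 after op 4: 32.5000 - 26.0000 = 6.5000

Answer: 6.5000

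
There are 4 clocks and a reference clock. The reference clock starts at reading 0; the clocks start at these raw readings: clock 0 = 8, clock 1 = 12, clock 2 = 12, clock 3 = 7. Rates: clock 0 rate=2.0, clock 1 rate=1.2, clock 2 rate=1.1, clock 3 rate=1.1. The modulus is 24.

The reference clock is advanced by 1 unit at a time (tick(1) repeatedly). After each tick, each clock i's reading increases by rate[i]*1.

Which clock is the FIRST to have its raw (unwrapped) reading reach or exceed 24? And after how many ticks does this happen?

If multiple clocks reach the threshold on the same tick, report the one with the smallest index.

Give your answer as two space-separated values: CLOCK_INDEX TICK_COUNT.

clock 0: start=8, rate=2.0, needs 24-8 = 16; ticks = ceil(16/2.0) = ceil(8.0000) = 8; reading at tick 8 = 8 + 2.0*8 = 24.0000
clock 1: start=12, rate=1.2, needs 24-12 = 12; ticks = ceil(12/1.2) = ceil(10.0000) = 10; reading at tick 10 = 12 + 1.2*10 = 24.0000
clock 2: start=12, rate=1.1, needs 24-12 = 12; ticks = ceil(12/1.1) = ceil(10.9091) = 11; reading at tick 11 = 12 + 1.1*11 = 24.1000
clock 3: start=7, rate=1.1, needs 24-7 = 17; ticks = ceil(17/1.1) = ceil(15.4545) = 16; reading at tick 16 = 7 + 1.1*16 = 24.6000
Minimum tick count = 8; winners = [0]; smallest index = 0

Answer: 0 8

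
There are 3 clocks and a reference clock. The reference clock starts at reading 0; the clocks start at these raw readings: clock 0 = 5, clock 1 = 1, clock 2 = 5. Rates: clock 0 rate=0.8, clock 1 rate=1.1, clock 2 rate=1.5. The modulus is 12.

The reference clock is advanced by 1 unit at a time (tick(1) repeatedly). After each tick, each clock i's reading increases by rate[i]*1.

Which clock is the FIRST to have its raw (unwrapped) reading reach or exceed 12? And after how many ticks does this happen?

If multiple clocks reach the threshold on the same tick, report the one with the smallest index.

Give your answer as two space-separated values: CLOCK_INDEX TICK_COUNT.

Answer: 2 5

Derivation:
clock 0: start=5, rate=0.8, needs 12-5 = 7; ticks = ceil(7/0.8) = ceil(8.7500) = 9; reading at tick 9 = 5 + 0.8*9 = 12.2000
clock 1: start=1, rate=1.1, needs 12-1 = 11; ticks = ceil(11/1.1) = ceil(10.0000) = 10; reading at tick 10 = 1 + 1.1*10 = 12.0000
clock 2: start=5, rate=1.5, needs 12-5 = 7; ticks = ceil(7/1.5) = ceil(4.6667) = 5; reading at tick 5 = 5 + 1.5*5 = 12.5000
Minimum tick count = 5; winners = [2]; smallest index = 2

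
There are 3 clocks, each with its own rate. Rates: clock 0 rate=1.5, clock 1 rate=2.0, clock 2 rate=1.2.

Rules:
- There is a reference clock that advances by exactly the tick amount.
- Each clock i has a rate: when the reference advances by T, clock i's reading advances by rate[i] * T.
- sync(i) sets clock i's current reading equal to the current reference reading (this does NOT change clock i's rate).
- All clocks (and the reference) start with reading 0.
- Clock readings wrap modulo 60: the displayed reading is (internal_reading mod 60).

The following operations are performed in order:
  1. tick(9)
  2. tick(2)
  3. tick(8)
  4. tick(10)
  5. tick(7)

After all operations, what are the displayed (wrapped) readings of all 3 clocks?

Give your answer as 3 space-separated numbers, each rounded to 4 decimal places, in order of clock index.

After op 1 tick(9): ref=9.0000 raw=[13.5000 18.0000 10.8000]
After op 2 tick(2): ref=11.0000 raw=[16.5000 22.0000 13.2000]
After op 3 tick(8): ref=19.0000 raw=[28.5000 38.0000 22.8000]
After op 4 tick(10): ref=29.0000 raw=[43.5000 58.0000 34.8000]
After op 5 tick(7): ref=36.0000 raw=[54.0000 72.0000 43.2000]
Wrap final raw readings (mod 60): 54.0000 mod 60 = 54.0000; 72.0000 mod 60 = 12.0000; 43.2000 mod 60 = 43.2000

Answer: 54.0000 12.0000 43.2000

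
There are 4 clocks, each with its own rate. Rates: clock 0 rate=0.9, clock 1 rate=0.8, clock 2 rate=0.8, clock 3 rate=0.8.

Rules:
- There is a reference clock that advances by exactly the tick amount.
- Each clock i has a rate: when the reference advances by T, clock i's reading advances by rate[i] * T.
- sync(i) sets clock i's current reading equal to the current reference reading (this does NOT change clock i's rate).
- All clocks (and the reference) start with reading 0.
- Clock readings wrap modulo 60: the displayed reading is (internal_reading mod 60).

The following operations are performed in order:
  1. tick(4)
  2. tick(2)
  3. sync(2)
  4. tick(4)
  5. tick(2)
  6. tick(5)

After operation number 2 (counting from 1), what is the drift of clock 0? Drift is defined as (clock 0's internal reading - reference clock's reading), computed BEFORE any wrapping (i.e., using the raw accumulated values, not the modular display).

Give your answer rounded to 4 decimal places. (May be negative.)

Answer: -0.6000

Derivation:
After op 1 tick(4): ref=4.0000 raw=[3.6000 3.2000 3.2000 3.2000]
After op 2 tick(2): ref=6.0000 raw=[5.4000 4.8000 4.8000 4.8000]
Drift of clock 0 after op 2: 5.4000 - 6.0000 = -0.6000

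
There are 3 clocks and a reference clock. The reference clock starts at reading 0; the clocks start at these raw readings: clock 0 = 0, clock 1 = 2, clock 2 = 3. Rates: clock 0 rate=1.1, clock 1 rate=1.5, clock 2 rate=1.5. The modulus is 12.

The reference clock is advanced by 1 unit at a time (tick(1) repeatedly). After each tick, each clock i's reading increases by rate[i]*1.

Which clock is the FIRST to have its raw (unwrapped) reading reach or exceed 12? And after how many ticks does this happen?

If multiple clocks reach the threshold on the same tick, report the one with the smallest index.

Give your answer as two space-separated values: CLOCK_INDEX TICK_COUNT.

clock 0: start=0, rate=1.1, needs 12-0 = 12; ticks = ceil(12/1.1) = ceil(10.9091) = 11; reading at tick 11 = 0 + 1.1*11 = 12.1000
clock 1: start=2, rate=1.5, needs 12-2 = 10; ticks = ceil(10/1.5) = ceil(6.6667) = 7; reading at tick 7 = 2 + 1.5*7 = 12.5000
clock 2: start=3, rate=1.5, needs 12-3 = 9; ticks = ceil(9/1.5) = ceil(6.0000) = 6; reading at tick 6 = 3 + 1.5*6 = 12.0000
Minimum tick count = 6; winners = [2]; smallest index = 2

Answer: 2 6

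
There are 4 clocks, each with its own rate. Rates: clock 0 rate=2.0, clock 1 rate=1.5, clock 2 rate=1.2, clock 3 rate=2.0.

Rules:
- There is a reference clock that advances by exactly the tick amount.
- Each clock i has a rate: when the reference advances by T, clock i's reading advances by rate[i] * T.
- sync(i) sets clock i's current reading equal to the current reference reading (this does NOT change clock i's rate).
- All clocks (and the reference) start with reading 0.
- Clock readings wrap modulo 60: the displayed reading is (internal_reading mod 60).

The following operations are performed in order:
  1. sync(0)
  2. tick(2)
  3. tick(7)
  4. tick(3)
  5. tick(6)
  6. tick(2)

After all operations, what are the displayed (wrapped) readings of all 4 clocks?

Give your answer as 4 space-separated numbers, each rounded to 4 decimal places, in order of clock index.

Answer: 40.0000 30.0000 24.0000 40.0000

Derivation:
After op 1 sync(0): ref=0.0000 raw=[0.0000 0.0000 0.0000 0.0000]
After op 2 tick(2): ref=2.0000 raw=[4.0000 3.0000 2.4000 4.0000]
After op 3 tick(7): ref=9.0000 raw=[18.0000 13.5000 10.8000 18.0000]
After op 4 tick(3): ref=12.0000 raw=[24.0000 18.0000 14.4000 24.0000]
After op 5 tick(6): ref=18.0000 raw=[36.0000 27.0000 21.6000 36.0000]
After op 6 tick(2): ref=20.0000 raw=[40.0000 30.0000 24.0000 40.0000]
Wrap final raw readings (mod 60): 40.0000 mod 60 = 40.0000; 30.0000 mod 60 = 30.0000; 24.0000 mod 60 = 24.0000; 40.0000 mod 60 = 40.0000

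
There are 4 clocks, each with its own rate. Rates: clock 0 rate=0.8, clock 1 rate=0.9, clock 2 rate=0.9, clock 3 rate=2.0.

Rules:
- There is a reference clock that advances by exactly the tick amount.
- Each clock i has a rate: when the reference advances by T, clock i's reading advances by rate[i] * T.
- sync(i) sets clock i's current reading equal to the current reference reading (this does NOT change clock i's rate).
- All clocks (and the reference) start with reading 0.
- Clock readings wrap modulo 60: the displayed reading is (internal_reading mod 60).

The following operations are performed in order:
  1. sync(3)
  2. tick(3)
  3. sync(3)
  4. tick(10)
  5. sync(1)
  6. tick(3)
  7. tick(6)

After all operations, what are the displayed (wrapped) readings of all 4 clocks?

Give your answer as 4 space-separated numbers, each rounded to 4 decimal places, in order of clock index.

Answer: 17.6000 21.1000 19.8000 41.0000

Derivation:
After op 1 sync(3): ref=0.0000 raw=[0.0000 0.0000 0.0000 0.0000]
After op 2 tick(3): ref=3.0000 raw=[2.4000 2.7000 2.7000 6.0000]
After op 3 sync(3): ref=3.0000 raw=[2.4000 2.7000 2.7000 3.0000]
After op 4 tick(10): ref=13.0000 raw=[10.4000 11.7000 11.7000 23.0000]
After op 5 sync(1): ref=13.0000 raw=[10.4000 13.0000 11.7000 23.0000]
After op 6 tick(3): ref=16.0000 raw=[12.8000 15.7000 14.4000 29.0000]
After op 7 tick(6): ref=22.0000 raw=[17.6000 21.1000 19.8000 41.0000]
Wrap final raw readings (mod 60): 17.6000 mod 60 = 17.6000; 21.1000 mod 60 = 21.1000; 19.8000 mod 60 = 19.8000; 41.0000 mod 60 = 41.0000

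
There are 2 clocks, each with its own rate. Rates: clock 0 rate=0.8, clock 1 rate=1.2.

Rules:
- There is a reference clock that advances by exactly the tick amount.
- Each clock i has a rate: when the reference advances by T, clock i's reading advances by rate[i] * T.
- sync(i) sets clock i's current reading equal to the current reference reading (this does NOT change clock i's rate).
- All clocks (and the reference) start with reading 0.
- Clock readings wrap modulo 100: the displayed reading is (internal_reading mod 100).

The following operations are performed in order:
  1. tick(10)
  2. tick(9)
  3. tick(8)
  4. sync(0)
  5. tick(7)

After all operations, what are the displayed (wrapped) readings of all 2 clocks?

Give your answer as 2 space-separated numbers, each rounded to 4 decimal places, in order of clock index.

Answer: 32.6000 40.8000

Derivation:
After op 1 tick(10): ref=10.0000 raw=[8.0000 12.0000]
After op 2 tick(9): ref=19.0000 raw=[15.2000 22.8000]
After op 3 tick(8): ref=27.0000 raw=[21.6000 32.4000]
After op 4 sync(0): ref=27.0000 raw=[27.0000 32.4000]
After op 5 tick(7): ref=34.0000 raw=[32.6000 40.8000]
Wrap final raw readings (mod 100): 32.6000 mod 100 = 32.6000; 40.8000 mod 100 = 40.8000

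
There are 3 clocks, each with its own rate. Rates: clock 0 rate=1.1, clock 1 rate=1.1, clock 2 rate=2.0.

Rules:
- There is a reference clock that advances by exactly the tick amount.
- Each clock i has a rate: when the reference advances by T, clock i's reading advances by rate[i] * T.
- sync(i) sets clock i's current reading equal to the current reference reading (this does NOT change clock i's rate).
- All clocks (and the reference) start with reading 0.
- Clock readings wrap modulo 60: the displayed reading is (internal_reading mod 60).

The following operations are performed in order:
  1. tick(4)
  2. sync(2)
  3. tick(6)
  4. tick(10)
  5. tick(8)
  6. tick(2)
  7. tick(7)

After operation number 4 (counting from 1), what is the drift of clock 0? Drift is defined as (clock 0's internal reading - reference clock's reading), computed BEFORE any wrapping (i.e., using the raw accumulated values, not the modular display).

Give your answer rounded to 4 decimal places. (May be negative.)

Answer: 2.0000

Derivation:
After op 1 tick(4): ref=4.0000 raw=[4.4000 4.4000 8.0000]
After op 2 sync(2): ref=4.0000 raw=[4.4000 4.4000 4.0000]
After op 3 tick(6): ref=10.0000 raw=[11.0000 11.0000 16.0000]
After op 4 tick(10): ref=20.0000 raw=[22.0000 22.0000 36.0000]
Drift of clock 0 after op 4: 22.0000 - 20.0000 = 2.0000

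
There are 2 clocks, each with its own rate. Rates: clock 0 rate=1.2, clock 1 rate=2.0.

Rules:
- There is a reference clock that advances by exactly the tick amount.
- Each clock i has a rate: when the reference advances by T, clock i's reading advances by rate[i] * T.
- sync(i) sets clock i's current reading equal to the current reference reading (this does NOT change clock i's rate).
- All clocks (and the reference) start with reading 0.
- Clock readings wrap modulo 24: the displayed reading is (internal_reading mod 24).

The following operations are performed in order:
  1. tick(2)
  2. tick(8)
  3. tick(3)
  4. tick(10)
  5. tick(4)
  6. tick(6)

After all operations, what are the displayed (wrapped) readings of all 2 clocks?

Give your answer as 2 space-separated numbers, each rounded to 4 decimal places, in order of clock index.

Answer: 15.6000 18.0000

Derivation:
After op 1 tick(2): ref=2.0000 raw=[2.4000 4.0000]
After op 2 tick(8): ref=10.0000 raw=[12.0000 20.0000]
After op 3 tick(3): ref=13.0000 raw=[15.6000 26.0000]
After op 4 tick(10): ref=23.0000 raw=[27.6000 46.0000]
After op 5 tick(4): ref=27.0000 raw=[32.4000 54.0000]
After op 6 tick(6): ref=33.0000 raw=[39.6000 66.0000]
Wrap final raw readings (mod 24): 39.6000 mod 24 = 15.6000; 66.0000 mod 24 = 18.0000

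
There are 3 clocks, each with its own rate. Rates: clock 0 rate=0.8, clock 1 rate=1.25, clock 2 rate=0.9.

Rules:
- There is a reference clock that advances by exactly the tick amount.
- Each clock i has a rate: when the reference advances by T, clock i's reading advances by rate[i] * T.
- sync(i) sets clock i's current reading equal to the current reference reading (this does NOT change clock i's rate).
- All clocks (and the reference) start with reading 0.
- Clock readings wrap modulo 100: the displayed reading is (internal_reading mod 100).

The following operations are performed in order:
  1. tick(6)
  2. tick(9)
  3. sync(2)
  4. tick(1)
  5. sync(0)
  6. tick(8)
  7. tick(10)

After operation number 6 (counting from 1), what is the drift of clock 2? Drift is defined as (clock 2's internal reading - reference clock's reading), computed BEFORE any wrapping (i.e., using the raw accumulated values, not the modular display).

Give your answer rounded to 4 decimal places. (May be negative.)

After op 1 tick(6): ref=6.0000 raw=[4.8000 7.5000 5.4000]
After op 2 tick(9): ref=15.0000 raw=[12.0000 18.7500 13.5000]
After op 3 sync(2): ref=15.0000 raw=[12.0000 18.7500 15.0000]
After op 4 tick(1): ref=16.0000 raw=[12.8000 20.0000 15.9000]
After op 5 sync(0): ref=16.0000 raw=[16.0000 20.0000 15.9000]
After op 6 tick(8): ref=24.0000 raw=[22.4000 30.0000 23.1000]
Drift of clock 2 after op 6: 23.1000 - 24.0000 = -0.9000

Answer: -0.9000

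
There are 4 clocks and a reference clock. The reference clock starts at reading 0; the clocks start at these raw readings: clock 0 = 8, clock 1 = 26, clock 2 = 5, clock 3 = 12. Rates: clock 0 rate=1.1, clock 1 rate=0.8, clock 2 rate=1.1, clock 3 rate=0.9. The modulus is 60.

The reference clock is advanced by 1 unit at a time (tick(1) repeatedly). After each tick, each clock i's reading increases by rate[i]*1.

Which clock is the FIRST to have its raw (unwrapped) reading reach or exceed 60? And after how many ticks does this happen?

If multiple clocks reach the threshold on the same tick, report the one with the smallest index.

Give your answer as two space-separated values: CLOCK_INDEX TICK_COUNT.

Answer: 1 43

Derivation:
clock 0: start=8, rate=1.1, needs 60-8 = 52; ticks = ceil(52/1.1) = ceil(47.2727) = 48; reading at tick 48 = 8 + 1.1*48 = 60.8000
clock 1: start=26, rate=0.8, needs 60-26 = 34; ticks = ceil(34/0.8) = ceil(42.5000) = 43; reading at tick 43 = 26 + 0.8*43 = 60.4000
clock 2: start=5, rate=1.1, needs 60-5 = 55; ticks = ceil(55/1.1) = ceil(50.0000) = 50; reading at tick 50 = 5 + 1.1*50 = 60.0000
clock 3: start=12, rate=0.9, needs 60-12 = 48; ticks = ceil(48/0.9) = ceil(53.3333) = 54; reading at tick 54 = 12 + 0.9*54 = 60.6000
Minimum tick count = 43; winners = [1]; smallest index = 1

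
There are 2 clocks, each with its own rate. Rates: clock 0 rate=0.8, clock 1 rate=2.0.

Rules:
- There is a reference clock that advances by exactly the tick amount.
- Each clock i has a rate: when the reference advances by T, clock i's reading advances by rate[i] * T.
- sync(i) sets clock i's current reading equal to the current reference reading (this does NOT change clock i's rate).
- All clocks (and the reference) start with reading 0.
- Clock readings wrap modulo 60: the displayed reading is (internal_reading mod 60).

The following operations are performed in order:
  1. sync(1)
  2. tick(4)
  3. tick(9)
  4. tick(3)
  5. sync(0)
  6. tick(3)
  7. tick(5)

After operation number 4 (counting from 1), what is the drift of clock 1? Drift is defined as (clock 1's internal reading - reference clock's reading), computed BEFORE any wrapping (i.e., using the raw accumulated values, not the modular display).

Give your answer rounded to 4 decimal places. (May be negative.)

Answer: 16.0000

Derivation:
After op 1 sync(1): ref=0.0000 raw=[0.0000 0.0000]
After op 2 tick(4): ref=4.0000 raw=[3.2000 8.0000]
After op 3 tick(9): ref=13.0000 raw=[10.4000 26.0000]
After op 4 tick(3): ref=16.0000 raw=[12.8000 32.0000]
Drift of clock 1 after op 4: 32.0000 - 16.0000 = 16.0000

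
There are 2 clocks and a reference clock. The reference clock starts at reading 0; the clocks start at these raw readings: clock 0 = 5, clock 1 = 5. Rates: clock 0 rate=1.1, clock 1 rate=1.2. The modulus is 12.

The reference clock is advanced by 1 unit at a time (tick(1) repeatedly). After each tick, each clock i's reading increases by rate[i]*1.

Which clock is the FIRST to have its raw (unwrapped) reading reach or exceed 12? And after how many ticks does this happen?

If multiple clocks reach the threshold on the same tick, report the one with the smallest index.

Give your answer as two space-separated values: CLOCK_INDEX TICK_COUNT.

Answer: 1 6

Derivation:
clock 0: start=5, rate=1.1, needs 12-5 = 7; ticks = ceil(7/1.1) = ceil(6.3636) = 7; reading at tick 7 = 5 + 1.1*7 = 12.7000
clock 1: start=5, rate=1.2, needs 12-5 = 7; ticks = ceil(7/1.2) = ceil(5.8333) = 6; reading at tick 6 = 5 + 1.2*6 = 12.2000
Minimum tick count = 6; winners = [1]; smallest index = 1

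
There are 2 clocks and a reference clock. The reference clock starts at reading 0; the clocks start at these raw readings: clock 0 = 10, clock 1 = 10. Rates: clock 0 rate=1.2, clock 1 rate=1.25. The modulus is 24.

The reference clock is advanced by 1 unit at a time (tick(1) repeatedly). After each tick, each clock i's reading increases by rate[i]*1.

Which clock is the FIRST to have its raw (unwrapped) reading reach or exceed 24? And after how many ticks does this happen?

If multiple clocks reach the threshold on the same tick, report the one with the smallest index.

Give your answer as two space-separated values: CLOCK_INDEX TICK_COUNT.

clock 0: start=10, rate=1.2, needs 24-10 = 14; ticks = ceil(14/1.2) = ceil(11.6667) = 12; reading at tick 12 = 10 + 1.2*12 = 24.4000
clock 1: start=10, rate=1.25, needs 24-10 = 14; ticks = ceil(14/1.25) = ceil(11.2000) = 12; reading at tick 12 = 10 + 1.25*12 = 25.0000
Minimum tick count = 12; winners = [0, 1]; smallest index = 0

Answer: 0 12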